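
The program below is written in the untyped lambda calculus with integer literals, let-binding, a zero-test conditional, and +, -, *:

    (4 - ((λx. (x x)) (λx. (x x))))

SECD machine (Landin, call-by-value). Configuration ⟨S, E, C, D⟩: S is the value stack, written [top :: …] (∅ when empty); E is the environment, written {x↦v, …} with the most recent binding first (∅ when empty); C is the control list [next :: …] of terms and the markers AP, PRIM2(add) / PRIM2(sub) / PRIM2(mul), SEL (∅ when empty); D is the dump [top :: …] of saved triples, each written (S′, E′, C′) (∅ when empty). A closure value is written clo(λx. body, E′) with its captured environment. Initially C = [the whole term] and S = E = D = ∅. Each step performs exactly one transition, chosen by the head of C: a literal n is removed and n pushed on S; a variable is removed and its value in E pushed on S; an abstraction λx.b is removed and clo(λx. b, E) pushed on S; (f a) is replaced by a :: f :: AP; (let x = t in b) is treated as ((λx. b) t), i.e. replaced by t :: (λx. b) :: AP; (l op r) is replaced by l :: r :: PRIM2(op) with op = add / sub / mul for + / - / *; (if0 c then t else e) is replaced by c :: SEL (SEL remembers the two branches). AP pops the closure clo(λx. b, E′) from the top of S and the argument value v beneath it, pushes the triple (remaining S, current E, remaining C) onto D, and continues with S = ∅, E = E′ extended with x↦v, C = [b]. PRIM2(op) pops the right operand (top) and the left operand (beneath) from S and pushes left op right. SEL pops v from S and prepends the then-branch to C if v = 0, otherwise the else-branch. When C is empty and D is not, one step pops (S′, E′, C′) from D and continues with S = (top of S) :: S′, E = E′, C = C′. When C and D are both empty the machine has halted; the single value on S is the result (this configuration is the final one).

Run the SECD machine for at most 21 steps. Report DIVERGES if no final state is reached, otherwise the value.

Answer: DIVERGES (no final state within 21 steps)

Execution trace:
step 0: ⟨S=∅; E=∅; C=[(4 - ((λx. (x x)) (λx. (x x))))]; D=∅⟩
step 1: ⟨S=∅; E=∅; C=[4 :: ((λx. (x x)) (λx. (x x))) :: PRIM2(sub)]; D=∅⟩
step 2: ⟨S=[4]; E=∅; C=[((λx. (x x)) (λx. (x x))) :: PRIM2(sub)]; D=∅⟩
step 3: ⟨S=[4]; E=∅; C=[(λx. (x x)) :: (λx. (x x)) :: AP :: PRIM2(sub)]; D=∅⟩
step 4: ⟨S=[clo(λx. (x x), ∅) :: 4]; E=∅; C=[(λx. (x x)) :: AP :: PRIM2(sub)]; D=∅⟩
step 5: ⟨S=[clo(λx. (x x), ∅) :: clo(λx. (x x), ∅) :: 4]; E=∅; C=[AP :: PRIM2(sub)]; D=∅⟩
step 6: ⟨S=∅; E={x↦clo(λx. (x x), ∅)}; C=[(x x)]; D=[([4], ∅, [PRIM2(sub)])]⟩
step 7: ⟨S=∅; E={x↦clo(λx. (x x), ∅)}; C=[x :: x :: AP]; D=[([4], ∅, [PRIM2(sub)])]⟩
step 8: ⟨S=[clo(λx. (x x), ∅)]; E={x↦clo(λx. (x x), ∅)}; C=[x :: AP]; D=[([4], ∅, [PRIM2(sub)])]⟩
step 9: ⟨S=[clo(λx. (x x), ∅) :: clo(λx. (x x), ∅)]; E={x↦clo(λx. (x x), ∅)}; C=[AP]; D=[([4], ∅, [PRIM2(sub)])]⟩
step 10: ⟨S=∅; E={x↦clo(λx. (x x), ∅)}; C=[(x x)]; D=[(∅, {x↦clo(λx. (x x), ∅)}, ∅) :: ([4], ∅, [PRIM2(sub)])]⟩
step 11: ⟨S=∅; E={x↦clo(λx. (x x), ∅)}; C=[x :: x :: AP]; D=[(∅, {x↦clo(λx. (x x), ∅)}, ∅) :: ([4], ∅, [PRIM2(sub)])]⟩
step 12: ⟨S=[clo(λx. (x x), ∅)]; E={x↦clo(λx. (x x), ∅)}; C=[x :: AP]; D=[(∅, {x↦clo(λx. (x x), ∅)}, ∅) :: ([4], ∅, [PRIM2(sub)])]⟩
step 13: ⟨S=[clo(λx. (x x), ∅) :: clo(λx. (x x), ∅)]; E={x↦clo(λx. (x x), ∅)}; C=[AP]; D=[(∅, {x↦clo(λx. (x x), ∅)}, ∅) :: ([4], ∅, [PRIM2(sub)])]⟩
step 14: ⟨S=∅; E={x↦clo(λx. (x x), ∅)}; C=[(x x)]; D=[(∅, {x↦clo(λx. (x x), ∅)}, ∅) :: (∅, {x↦clo(λx. (x x), ∅)}, ∅) :: ([4], ∅, [PRIM2(sub)])]⟩
step 15: ⟨S=∅; E={x↦clo(λx. (x x), ∅)}; C=[x :: x :: AP]; D=[(∅, {x↦clo(λx. (x x), ∅)}, ∅) :: (∅, {x↦clo(λx. (x x), ∅)}, ∅) :: ([4], ∅, [PRIM2(sub)])]⟩
step 16: ⟨S=[clo(λx. (x x), ∅)]; E={x↦clo(λx. (x x), ∅)}; C=[x :: AP]; D=[(∅, {x↦clo(λx. (x x), ∅)}, ∅) :: (∅, {x↦clo(λx. (x x), ∅)}, ∅) :: ([4], ∅, [PRIM2(sub)])]⟩
step 17: ⟨S=[clo(λx. (x x), ∅) :: clo(λx. (x x), ∅)]; E={x↦clo(λx. (x x), ∅)}; C=[AP]; D=[(∅, {x↦clo(λx. (x x), ∅)}, ∅) :: (∅, {x↦clo(λx. (x x), ∅)}, ∅) :: ([4], ∅, [PRIM2(sub)])]⟩
step 18: ⟨S=∅; E={x↦clo(λx. (x x), ∅)}; C=[(x x)]; D=[(∅, {x↦clo(λx. (x x), ∅)}, ∅) :: (∅, {x↦clo(λx. (x x), ∅)}, ∅) :: (∅, {x↦clo(λx. (x x), ∅)}, ∅) :: ([4], ∅, [PRIM2(sub)])]⟩
step 19: ⟨S=∅; E={x↦clo(λx. (x x), ∅)}; C=[x :: x :: AP]; D=[(∅, {x↦clo(λx. (x x), ∅)}, ∅) :: (∅, {x↦clo(λx. (x x), ∅)}, ∅) :: (∅, {x↦clo(λx. (x x), ∅)}, ∅) :: ([4], ∅, [PRIM2(sub)])]⟩
step 20: ⟨S=[clo(λx. (x x), ∅)]; E={x↦clo(λx. (x x), ∅)}; C=[x :: AP]; D=[(∅, {x↦clo(λx. (x x), ∅)}, ∅) :: (∅, {x↦clo(λx. (x x), ∅)}, ∅) :: (∅, {x↦clo(λx. (x x), ∅)}, ∅) :: ([4], ∅, [PRIM2(sub)])]⟩
step 21: ⟨S=[clo(λx. (x x), ∅) :: clo(λx. (x x), ∅)]; E={x↦clo(λx. (x x), ∅)}; C=[AP]; D=[(∅, {x↦clo(λx. (x x), ∅)}, ∅) :: (∅, {x↦clo(λx. (x x), ∅)}, ∅) :: (∅, {x↦clo(λx. (x x), ∅)}, ∅) :: ([4], ∅, [PRIM2(sub)])]⟩
→ 21 transitions taken and the configuration is still not final: no result within 21 steps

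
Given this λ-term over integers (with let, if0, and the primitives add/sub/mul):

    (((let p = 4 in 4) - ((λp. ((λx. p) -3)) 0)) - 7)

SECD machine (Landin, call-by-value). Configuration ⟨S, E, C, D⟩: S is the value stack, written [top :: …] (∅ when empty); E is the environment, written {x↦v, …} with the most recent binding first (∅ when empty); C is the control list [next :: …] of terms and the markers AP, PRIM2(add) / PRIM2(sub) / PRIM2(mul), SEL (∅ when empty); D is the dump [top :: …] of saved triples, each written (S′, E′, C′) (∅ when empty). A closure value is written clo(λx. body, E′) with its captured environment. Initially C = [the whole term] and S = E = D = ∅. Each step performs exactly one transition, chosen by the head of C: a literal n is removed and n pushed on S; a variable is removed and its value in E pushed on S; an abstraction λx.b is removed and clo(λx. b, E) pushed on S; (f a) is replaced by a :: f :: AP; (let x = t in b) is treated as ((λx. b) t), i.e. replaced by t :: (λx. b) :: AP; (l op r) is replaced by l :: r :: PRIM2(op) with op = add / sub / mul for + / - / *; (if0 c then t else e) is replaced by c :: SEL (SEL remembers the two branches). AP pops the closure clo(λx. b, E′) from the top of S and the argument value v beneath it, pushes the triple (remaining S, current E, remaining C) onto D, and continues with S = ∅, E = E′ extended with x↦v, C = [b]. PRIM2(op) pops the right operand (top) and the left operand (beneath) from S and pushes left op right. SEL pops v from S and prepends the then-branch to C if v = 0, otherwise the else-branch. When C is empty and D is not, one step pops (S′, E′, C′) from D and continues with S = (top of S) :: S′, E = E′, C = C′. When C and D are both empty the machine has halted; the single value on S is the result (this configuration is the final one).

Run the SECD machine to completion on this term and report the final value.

Answer: -3

Execution trace:
0. <S=∅, E=∅, C=[(((let p = 4 in 4) - ((λp. ((λx. p) -3)) 0)) - 7)], D=∅>
1. <S=∅, E=∅, C=[((let p = 4 in 4) - ((λp. ((λx. p) -3)) 0)) :: 7 :: PRIM2(sub)], D=∅>
2. <S=∅, E=∅, C=[(let p = 4 in 4) :: ((λp. ((λx. p) -3)) 0) :: PRIM2(sub) :: 7 :: PRIM2(sub)], D=∅>
3. <S=∅, E=∅, C=[4 :: (λp. 4) :: AP :: ((λp. ((λx. p) -3)) 0) :: PRIM2(sub) :: 7 :: PRIM2(sub)], D=∅>
4. <S=[4], E=∅, C=[(λp. 4) :: AP :: ((λp. ((λx. p) -3)) 0) :: PRIM2(sub) :: 7 :: PRIM2(sub)], D=∅>
5. <S=[clo(λp. 4, ∅) :: 4], E=∅, C=[AP :: ((λp. ((λx. p) -3)) 0) :: PRIM2(sub) :: 7 :: PRIM2(sub)], D=∅>
6. <S=∅, E={p↦4}, C=[4], D=[(∅, ∅, [((λp. ((λx. p) -3)) 0) :: PRIM2(sub) :: 7 :: PRIM2(sub)])]>
7. <S=[4], E={p↦4}, C=∅, D=[(∅, ∅, [((λp. ((λx. p) -3)) 0) :: PRIM2(sub) :: 7 :: PRIM2(sub)])]>
8. <S=[4], E=∅, C=[((λp. ((λx. p) -3)) 0) :: PRIM2(sub) :: 7 :: PRIM2(sub)], D=∅>
9. <S=[4], E=∅, C=[0 :: (λp. ((λx. p) -3)) :: AP :: PRIM2(sub) :: 7 :: PRIM2(sub)], D=∅>
10. <S=[0 :: 4], E=∅, C=[(λp. ((λx. p) -3)) :: AP :: PRIM2(sub) :: 7 :: PRIM2(sub)], D=∅>
11. <S=[clo(λp. ((λx. p) -3), ∅) :: 0 :: 4], E=∅, C=[AP :: PRIM2(sub) :: 7 :: PRIM2(sub)], D=∅>
12. <S=∅, E={p↦0}, C=[((λx. p) -3)], D=[([4], ∅, [PRIM2(sub) :: 7 :: PRIM2(sub)])]>
13. <S=∅, E={p↦0}, C=[-3 :: (λx. p) :: AP], D=[([4], ∅, [PRIM2(sub) :: 7 :: PRIM2(sub)])]>
14. <S=[-3], E={p↦0}, C=[(λx. p) :: AP], D=[([4], ∅, [PRIM2(sub) :: 7 :: PRIM2(sub)])]>
15. <S=[clo(λx. p, {p↦0}) :: -3], E={p↦0}, C=[AP], D=[([4], ∅, [PRIM2(sub) :: 7 :: PRIM2(sub)])]>
16. <S=∅, E={x↦-3, p↦0}, C=[p], D=[(∅, {p↦0}, ∅) :: ([4], ∅, [PRIM2(sub) :: 7 :: PRIM2(sub)])]>
17. <S=[0], E={x↦-3, p↦0}, C=∅, D=[(∅, {p↦0}, ∅) :: ([4], ∅, [PRIM2(sub) :: 7 :: PRIM2(sub)])]>
18. <S=[0], E={p↦0}, C=∅, D=[([4], ∅, [PRIM2(sub) :: 7 :: PRIM2(sub)])]>
19. <S=[0 :: 4], E=∅, C=[PRIM2(sub) :: 7 :: PRIM2(sub)], D=∅>
20. <S=[4], E=∅, C=[7 :: PRIM2(sub)], D=∅>
21. <S=[7 :: 4], E=∅, C=[PRIM2(sub)], D=∅>
22. <S=[-3], E=∅, C=∅, D=∅>
→ final value -3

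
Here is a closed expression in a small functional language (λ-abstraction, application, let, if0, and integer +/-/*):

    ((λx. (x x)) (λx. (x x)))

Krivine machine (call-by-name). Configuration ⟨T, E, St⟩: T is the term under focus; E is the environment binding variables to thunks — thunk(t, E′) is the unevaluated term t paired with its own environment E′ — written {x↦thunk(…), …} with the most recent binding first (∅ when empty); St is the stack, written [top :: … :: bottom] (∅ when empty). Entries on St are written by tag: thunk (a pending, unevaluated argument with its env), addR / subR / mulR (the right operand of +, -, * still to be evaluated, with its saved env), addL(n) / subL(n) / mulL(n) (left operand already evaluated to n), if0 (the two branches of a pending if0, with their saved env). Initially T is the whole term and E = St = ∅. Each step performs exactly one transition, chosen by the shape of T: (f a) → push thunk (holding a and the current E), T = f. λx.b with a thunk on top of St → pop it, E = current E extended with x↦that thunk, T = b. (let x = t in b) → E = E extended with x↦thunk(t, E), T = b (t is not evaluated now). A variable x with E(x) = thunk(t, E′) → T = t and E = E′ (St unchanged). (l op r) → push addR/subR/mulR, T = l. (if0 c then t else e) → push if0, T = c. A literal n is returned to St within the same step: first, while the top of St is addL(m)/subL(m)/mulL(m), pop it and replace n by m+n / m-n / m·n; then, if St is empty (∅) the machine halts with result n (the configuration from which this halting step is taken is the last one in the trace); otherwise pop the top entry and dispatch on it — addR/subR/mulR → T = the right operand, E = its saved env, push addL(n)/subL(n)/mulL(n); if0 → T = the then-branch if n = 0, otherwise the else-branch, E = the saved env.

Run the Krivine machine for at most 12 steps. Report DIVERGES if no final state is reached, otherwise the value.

Answer: DIVERGES (no final state within 12 steps)

Execution trace:
0. ⟨T=((λx. (x x)) (λx. (x x))); E=∅; St=∅⟩
1. ⟨T=(λx. (x x)); E=∅; St=[thunk]⟩
2. ⟨T=(x x); E={x↦thunk((λx. (x x)), ∅)}; St=∅⟩
3. ⟨T=x; E={x↦thunk((λx. (x x)), ∅)}; St=[thunk]⟩
4. ⟨T=(λx. (x x)); E=∅; St=[thunk]⟩
5. ⟨T=(x x); E={x↦thunk(x, {x↦thunk((λx. (x x)), ∅)})}; St=∅⟩
6. ⟨T=x; E={x↦thunk(x, {x↦thunk((λx. (x x)), ∅)})}; St=[thunk]⟩
7. ⟨T=x; E={x↦thunk((λx. (x x)), ∅)}; St=[thunk]⟩
8. ⟨T=(λx. (x x)); E=∅; St=[thunk]⟩
9. ⟨T=(x x); E={x↦thunk(x, {x↦thunk(x, {x↦thunk((λx. (x x)), ∅)})})}; St=∅⟩
10. ⟨T=x; E={x↦thunk(x, {x↦thunk(x, {x↦thunk((λx. (x x)), ∅)})})}; St=[thunk]⟩
11. ⟨T=x; E={x↦thunk(x, {x↦thunk((λx. (x x)), ∅)})}; St=[thunk]⟩
12. ⟨T=x; E={x↦thunk((λx. (x x)), ∅)}; St=[thunk]⟩
→ 12 transitions taken and the configuration is still not final: no result within 12 steps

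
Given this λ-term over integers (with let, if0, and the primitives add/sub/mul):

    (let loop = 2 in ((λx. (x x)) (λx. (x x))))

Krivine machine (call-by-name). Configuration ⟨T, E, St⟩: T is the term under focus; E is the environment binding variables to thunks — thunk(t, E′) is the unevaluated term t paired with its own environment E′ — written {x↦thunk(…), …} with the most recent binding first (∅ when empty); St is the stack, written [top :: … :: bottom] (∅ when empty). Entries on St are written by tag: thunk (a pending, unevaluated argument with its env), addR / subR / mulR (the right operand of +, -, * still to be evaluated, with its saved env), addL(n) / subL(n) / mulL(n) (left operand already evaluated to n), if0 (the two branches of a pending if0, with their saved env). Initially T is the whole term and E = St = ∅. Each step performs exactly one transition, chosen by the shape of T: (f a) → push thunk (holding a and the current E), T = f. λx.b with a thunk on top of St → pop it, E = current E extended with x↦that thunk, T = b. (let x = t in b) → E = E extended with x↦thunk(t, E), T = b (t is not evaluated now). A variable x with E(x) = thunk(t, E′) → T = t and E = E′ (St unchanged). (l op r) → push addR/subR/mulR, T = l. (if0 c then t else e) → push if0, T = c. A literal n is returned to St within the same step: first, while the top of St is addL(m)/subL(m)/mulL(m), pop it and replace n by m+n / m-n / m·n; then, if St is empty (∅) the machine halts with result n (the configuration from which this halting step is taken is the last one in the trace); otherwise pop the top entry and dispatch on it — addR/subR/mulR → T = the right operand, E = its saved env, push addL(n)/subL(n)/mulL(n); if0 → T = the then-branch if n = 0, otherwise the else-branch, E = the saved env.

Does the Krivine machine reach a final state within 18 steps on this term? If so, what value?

t=0: <T=(let loop = 2 in ((λx. (x x)) (λx. (x x)))), E=∅, St=∅>
t=1: <T=((λx. (x x)) (λx. (x x))), E={loop↦thunk(2, ∅)}, St=∅>
t=2: <T=(λx. (x x)), E={loop↦thunk(2, ∅)}, St=[thunk]>
t=3: <T=(x x), E={x↦thunk((λx. (x x)), {loop↦thunk(2, ∅)}), loop↦thunk(2, ∅)}, St=∅>
t=4: <T=x, E={x↦thunk((λx. (x x)), {loop↦thunk(2, ∅)}), loop↦thunk(2, ∅)}, St=[thunk]>
t=5: <T=(λx. (x x)), E={loop↦thunk(2, ∅)}, St=[thunk]>
t=6: <T=(x x), E={x↦thunk(x, {x↦thunk((λx. (x x)), {loop↦thunk(2, ∅)}), loop↦thunk(2, ∅)}), loop↦thunk(2, ∅)}, St=∅>
t=7: <T=x, E={x↦thunk(x, {x↦thunk((λx. (x x)), {loop↦thunk(2, ∅)}), loop↦thunk(2, ∅)}), loop↦thunk(2, ∅)}, St=[thunk]>
t=8: <T=x, E={x↦thunk((λx. (x x)), {loop↦thunk(2, ∅)}), loop↦thunk(2, ∅)}, St=[thunk]>
t=9: <T=(λx. (x x)), E={loop↦thunk(2, ∅)}, St=[thunk]>
t=10: <T=(x x), E={x↦thunk(x, {x↦thunk(x, {x↦thunk((λx. (x x)), {loop↦thunk(2, ∅)}), loop↦thunk(2, ∅)}), loop↦thunk(2, ∅)}), loop↦thunk(2, ∅)}, St=∅>
t=11: <T=x, E={x↦thunk(x, {x↦thunk(x, {x↦thunk((λx. (x x)), {loop↦thunk(2, ∅)}), loop↦thunk(2, ∅)}), loop↦thunk(2, ∅)}), loop↦thunk(2, ∅)}, St=[thunk]>
t=12: <T=x, E={x↦thunk(x, {x↦thunk((λx. (x x)), {loop↦thunk(2, ∅)}), loop↦thunk(2, ∅)}), loop↦thunk(2, ∅)}, St=[thunk]>
t=13: <T=x, E={x↦thunk((λx. (x x)), {loop↦thunk(2, ∅)}), loop↦thunk(2, ∅)}, St=[thunk]>
t=14: <T=(λx. (x x)), E={loop↦thunk(2, ∅)}, St=[thunk]>
t=15: <T=(x x), E={x↦thunk(x, {x↦thunk(x, {x↦thunk(x, {x↦thunk((λx. (x x)), {loop↦thunk(2, ∅)}), loop↦thunk(2, ∅)}), loop↦thunk(2, ∅)}), loop↦thunk(2, ∅)}), loop↦thunk(2, ∅)}, St=∅>
t=16: <T=x, E={x↦thunk(x, {x↦thunk(x, {x↦thunk(x, {x↦thunk((λx. (x x)), {loop↦thunk(2, ∅)}), loop↦thunk(2, ∅)}), loop↦thunk(2, ∅)}), loop↦thunk(2, ∅)}), loop↦thunk(2, ∅)}, St=[thunk]>
t=17: <T=x, E={x↦thunk(x, {x↦thunk(x, {x↦thunk((λx. (x x)), {loop↦thunk(2, ∅)}), loop↦thunk(2, ∅)}), loop↦thunk(2, ∅)}), loop↦thunk(2, ∅)}, St=[thunk]>
t=18: <T=x, E={x↦thunk(x, {x↦thunk((λx. (x x)), {loop↦thunk(2, ∅)}), loop↦thunk(2, ∅)}), loop↦thunk(2, ∅)}, St=[thunk]>
→ 18 transitions taken and the configuration is still not final: no result within 18 steps

Answer: DIVERGES (no final state within 18 steps)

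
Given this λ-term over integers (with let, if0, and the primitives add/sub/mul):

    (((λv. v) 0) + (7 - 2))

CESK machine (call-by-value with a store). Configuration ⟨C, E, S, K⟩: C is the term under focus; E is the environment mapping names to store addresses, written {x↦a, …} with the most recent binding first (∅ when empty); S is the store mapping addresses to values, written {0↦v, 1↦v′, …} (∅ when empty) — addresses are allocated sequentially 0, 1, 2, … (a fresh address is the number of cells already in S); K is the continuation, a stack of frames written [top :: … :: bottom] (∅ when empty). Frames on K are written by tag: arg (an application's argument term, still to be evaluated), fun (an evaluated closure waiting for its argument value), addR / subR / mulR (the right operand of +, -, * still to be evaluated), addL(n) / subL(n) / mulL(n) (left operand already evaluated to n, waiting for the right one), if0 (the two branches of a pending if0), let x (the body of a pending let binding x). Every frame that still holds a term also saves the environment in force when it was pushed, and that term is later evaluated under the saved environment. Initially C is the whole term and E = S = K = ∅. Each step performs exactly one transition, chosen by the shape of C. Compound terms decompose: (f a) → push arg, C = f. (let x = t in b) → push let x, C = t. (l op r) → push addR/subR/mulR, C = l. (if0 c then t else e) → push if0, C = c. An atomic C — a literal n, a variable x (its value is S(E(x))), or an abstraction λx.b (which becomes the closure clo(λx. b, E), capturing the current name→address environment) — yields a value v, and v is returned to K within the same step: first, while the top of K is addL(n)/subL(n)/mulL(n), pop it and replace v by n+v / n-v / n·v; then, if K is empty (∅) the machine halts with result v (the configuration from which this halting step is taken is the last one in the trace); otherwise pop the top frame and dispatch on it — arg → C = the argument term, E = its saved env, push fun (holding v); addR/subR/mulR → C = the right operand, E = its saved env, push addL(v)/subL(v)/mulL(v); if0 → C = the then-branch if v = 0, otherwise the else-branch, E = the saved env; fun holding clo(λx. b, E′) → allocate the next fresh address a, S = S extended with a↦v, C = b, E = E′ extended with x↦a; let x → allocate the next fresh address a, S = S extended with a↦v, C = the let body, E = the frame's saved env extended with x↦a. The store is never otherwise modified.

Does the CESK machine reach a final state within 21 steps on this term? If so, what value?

0. <C=(((λv. v) 0) + (7 - 2)), E=∅, S=∅, K=∅>
1. <C=((λv. v) 0), E=∅, S=∅, K=[addR]>
2. <C=(λv. v), E=∅, S=∅, K=[arg :: addR]>
3. <C=0, E=∅, S=∅, K=[fun :: addR]>
4. <C=v, E={v↦0}, S={0↦0}, K=[addR]>
5. <C=(7 - 2), E=∅, S={0↦0}, K=[addL(0)]>
6. <C=7, E=∅, S={0↦0}, K=[subR :: addL(0)]>
7. <C=2, E=∅, S={0↦0}, K=[subL(7) :: addL(0)]>
→ final value 5

Answer: 5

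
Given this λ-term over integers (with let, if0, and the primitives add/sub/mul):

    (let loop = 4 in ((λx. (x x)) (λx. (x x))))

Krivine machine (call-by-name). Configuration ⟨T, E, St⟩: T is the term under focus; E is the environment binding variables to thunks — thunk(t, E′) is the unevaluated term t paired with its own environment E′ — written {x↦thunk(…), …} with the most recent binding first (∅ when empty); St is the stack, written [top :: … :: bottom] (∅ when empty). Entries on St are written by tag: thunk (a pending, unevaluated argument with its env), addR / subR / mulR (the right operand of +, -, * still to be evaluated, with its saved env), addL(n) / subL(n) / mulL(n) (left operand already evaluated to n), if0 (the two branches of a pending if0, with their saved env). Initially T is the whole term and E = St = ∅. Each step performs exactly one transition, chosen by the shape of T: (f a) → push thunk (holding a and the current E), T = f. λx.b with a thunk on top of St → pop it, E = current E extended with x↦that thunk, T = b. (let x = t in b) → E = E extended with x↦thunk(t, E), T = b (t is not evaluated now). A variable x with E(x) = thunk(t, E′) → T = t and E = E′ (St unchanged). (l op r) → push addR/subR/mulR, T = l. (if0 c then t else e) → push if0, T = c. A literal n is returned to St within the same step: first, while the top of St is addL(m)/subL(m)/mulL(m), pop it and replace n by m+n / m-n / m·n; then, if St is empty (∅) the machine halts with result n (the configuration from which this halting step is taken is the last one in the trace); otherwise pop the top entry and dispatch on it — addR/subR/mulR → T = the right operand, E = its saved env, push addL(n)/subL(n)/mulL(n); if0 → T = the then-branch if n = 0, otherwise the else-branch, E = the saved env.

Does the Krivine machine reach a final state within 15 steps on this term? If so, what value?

Answer: DIVERGES (no final state within 15 steps)

Derivation:
step 0: [T=(let loop = 4 in ((λx. (x x)) (λx. (x x)))) | E=∅ | St=∅]
step 1: [T=((λx. (x x)) (λx. (x x))) | E={loop↦thunk(4, ∅)} | St=∅]
step 2: [T=(λx. (x x)) | E={loop↦thunk(4, ∅)} | St=[thunk]]
step 3: [T=(x x) | E={x↦thunk((λx. (x x)), {loop↦thunk(4, ∅)}), loop↦thunk(4, ∅)} | St=∅]
step 4: [T=x | E={x↦thunk((λx. (x x)), {loop↦thunk(4, ∅)}), loop↦thunk(4, ∅)} | St=[thunk]]
step 5: [T=(λx. (x x)) | E={loop↦thunk(4, ∅)} | St=[thunk]]
step 6: [T=(x x) | E={x↦thunk(x, {x↦thunk((λx. (x x)), {loop↦thunk(4, ∅)}), loop↦thunk(4, ∅)}), loop↦thunk(4, ∅)} | St=∅]
step 7: [T=x | E={x↦thunk(x, {x↦thunk((λx. (x x)), {loop↦thunk(4, ∅)}), loop↦thunk(4, ∅)}), loop↦thunk(4, ∅)} | St=[thunk]]
step 8: [T=x | E={x↦thunk((λx. (x x)), {loop↦thunk(4, ∅)}), loop↦thunk(4, ∅)} | St=[thunk]]
step 9: [T=(λx. (x x)) | E={loop↦thunk(4, ∅)} | St=[thunk]]
step 10: [T=(x x) | E={x↦thunk(x, {x↦thunk(x, {x↦thunk((λx. (x x)), {loop↦thunk(4, ∅)}), loop↦thunk(4, ∅)}), loop↦thunk(4, ∅)}), loop↦thunk(4, ∅)} | St=∅]
step 11: [T=x | E={x↦thunk(x, {x↦thunk(x, {x↦thunk((λx. (x x)), {loop↦thunk(4, ∅)}), loop↦thunk(4, ∅)}), loop↦thunk(4, ∅)}), loop↦thunk(4, ∅)} | St=[thunk]]
step 12: [T=x | E={x↦thunk(x, {x↦thunk((λx. (x x)), {loop↦thunk(4, ∅)}), loop↦thunk(4, ∅)}), loop↦thunk(4, ∅)} | St=[thunk]]
step 13: [T=x | E={x↦thunk((λx. (x x)), {loop↦thunk(4, ∅)}), loop↦thunk(4, ∅)} | St=[thunk]]
step 14: [T=(λx. (x x)) | E={loop↦thunk(4, ∅)} | St=[thunk]]
step 15: [T=(x x) | E={x↦thunk(x, {x↦thunk(x, {x↦thunk(x, {x↦thunk((λx. (x x)), {loop↦thunk(4, ∅)}), loop↦thunk(4, ∅)}), loop↦thunk(4, ∅)}), loop↦thunk(4, ∅)}), loop↦thunk(4, ∅)} | St=∅]
→ 15 transitions taken and the configuration is still not final: no result within 15 steps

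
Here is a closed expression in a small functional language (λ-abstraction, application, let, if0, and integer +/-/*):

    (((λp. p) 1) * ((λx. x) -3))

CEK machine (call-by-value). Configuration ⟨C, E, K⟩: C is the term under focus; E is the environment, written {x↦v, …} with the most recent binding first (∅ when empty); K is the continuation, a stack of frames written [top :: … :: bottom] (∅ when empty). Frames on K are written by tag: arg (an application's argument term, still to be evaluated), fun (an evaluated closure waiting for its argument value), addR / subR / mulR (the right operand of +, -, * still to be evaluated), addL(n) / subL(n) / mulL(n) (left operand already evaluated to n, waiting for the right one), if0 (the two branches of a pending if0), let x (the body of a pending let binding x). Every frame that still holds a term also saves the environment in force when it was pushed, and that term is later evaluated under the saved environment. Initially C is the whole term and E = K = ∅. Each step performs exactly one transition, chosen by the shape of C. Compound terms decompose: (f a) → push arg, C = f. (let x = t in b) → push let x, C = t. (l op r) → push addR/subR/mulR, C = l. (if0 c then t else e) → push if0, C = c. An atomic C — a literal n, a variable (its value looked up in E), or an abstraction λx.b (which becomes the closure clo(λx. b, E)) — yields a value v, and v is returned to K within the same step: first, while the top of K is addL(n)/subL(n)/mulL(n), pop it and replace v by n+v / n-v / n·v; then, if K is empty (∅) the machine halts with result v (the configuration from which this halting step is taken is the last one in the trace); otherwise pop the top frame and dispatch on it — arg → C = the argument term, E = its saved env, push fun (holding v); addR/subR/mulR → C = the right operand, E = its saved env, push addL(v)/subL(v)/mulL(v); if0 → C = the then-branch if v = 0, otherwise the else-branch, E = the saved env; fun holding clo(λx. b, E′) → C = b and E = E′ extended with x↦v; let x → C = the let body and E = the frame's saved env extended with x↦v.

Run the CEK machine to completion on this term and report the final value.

0. ⟨C=(((λp. p) 1) * ((λx. x) -3)); E=∅; K=∅⟩
1. ⟨C=((λp. p) 1); E=∅; K=[mulR]⟩
2. ⟨C=(λp. p); E=∅; K=[arg :: mulR]⟩
3. ⟨C=1; E=∅; K=[fun :: mulR]⟩
4. ⟨C=p; E={p↦1}; K=[mulR]⟩
5. ⟨C=((λx. x) -3); E=∅; K=[mulL(1)]⟩
6. ⟨C=(λx. x); E=∅; K=[arg :: mulL(1)]⟩
7. ⟨C=-3; E=∅; K=[fun :: mulL(1)]⟩
8. ⟨C=x; E={x↦-3}; K=[mulL(1)]⟩
→ final value -3

Answer: -3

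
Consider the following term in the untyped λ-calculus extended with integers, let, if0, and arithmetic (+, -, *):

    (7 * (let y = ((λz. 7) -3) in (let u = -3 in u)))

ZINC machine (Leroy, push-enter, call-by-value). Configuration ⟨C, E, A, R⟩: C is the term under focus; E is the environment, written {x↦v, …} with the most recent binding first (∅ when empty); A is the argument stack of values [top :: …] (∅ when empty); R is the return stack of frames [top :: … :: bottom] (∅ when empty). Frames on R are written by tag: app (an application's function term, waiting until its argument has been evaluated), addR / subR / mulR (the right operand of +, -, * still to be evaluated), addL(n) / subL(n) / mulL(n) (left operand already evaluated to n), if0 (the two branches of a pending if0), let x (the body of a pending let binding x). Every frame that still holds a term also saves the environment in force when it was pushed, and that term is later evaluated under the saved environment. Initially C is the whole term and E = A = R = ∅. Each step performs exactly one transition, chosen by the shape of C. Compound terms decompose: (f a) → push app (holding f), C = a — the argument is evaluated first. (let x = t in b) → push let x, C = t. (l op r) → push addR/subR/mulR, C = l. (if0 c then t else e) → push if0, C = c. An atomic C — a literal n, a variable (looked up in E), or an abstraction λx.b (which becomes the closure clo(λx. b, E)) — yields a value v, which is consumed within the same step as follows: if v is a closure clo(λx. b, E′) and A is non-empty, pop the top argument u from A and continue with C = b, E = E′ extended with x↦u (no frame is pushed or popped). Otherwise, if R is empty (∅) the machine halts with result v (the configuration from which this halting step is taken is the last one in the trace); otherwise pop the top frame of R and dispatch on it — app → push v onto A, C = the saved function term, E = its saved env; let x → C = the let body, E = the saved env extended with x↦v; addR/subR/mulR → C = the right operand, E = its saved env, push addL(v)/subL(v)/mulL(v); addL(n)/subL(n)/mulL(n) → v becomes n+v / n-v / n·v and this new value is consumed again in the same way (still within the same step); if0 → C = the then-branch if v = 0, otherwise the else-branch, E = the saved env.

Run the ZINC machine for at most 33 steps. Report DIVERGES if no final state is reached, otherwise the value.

Answer: -21

Derivation:
0. ⟨C=(7 * (let y = ((λz. 7) -3) in (let u = -3 in u))); E=∅; A=∅; R=∅⟩
1. ⟨C=7; E=∅; A=∅; R=[mulR]⟩
2. ⟨C=(let y = ((λz. 7) -3) in (let u = -3 in u)); E=∅; A=∅; R=[mulL(7)]⟩
3. ⟨C=((λz. 7) -3); E=∅; A=∅; R=[let y :: mulL(7)]⟩
4. ⟨C=-3; E=∅; A=∅; R=[app :: let y :: mulL(7)]⟩
5. ⟨C=(λz. 7); E=∅; A=[-3]; R=[let y :: mulL(7)]⟩
6. ⟨C=7; E={z↦-3}; A=∅; R=[let y :: mulL(7)]⟩
7. ⟨C=(let u = -3 in u); E={y↦7}; A=∅; R=[mulL(7)]⟩
8. ⟨C=-3; E={y↦7}; A=∅; R=[let u :: mulL(7)]⟩
9. ⟨C=u; E={u↦-3, y↦7}; A=∅; R=[mulL(7)]⟩
→ final value -21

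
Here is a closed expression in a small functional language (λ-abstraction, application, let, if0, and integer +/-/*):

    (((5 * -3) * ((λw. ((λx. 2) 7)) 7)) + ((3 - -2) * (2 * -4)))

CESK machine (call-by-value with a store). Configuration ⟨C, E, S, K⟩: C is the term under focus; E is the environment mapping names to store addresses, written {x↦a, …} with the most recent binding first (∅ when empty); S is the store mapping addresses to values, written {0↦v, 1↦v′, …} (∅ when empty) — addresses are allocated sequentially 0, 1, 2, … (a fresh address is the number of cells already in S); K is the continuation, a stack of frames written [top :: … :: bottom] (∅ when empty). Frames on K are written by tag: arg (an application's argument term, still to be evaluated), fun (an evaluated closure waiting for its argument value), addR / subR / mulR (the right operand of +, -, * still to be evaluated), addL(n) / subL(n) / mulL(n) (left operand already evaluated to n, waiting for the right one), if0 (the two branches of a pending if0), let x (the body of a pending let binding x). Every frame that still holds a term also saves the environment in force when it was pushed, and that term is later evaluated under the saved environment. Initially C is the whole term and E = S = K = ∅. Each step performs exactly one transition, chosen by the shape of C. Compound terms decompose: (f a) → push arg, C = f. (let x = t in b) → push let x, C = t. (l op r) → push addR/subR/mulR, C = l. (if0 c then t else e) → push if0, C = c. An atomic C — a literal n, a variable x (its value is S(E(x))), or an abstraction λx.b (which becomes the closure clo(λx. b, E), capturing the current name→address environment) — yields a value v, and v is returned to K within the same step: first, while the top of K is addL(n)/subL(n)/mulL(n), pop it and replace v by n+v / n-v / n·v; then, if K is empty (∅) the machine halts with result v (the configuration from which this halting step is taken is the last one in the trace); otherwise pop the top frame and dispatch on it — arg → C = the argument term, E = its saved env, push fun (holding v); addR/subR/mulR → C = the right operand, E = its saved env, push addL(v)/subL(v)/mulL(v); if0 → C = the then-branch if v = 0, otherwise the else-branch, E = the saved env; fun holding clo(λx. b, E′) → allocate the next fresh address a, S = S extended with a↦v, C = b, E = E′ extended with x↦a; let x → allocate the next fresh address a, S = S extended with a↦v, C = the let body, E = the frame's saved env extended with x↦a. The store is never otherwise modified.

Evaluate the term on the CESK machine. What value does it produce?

[0] [C=(((5 * -3) * ((λw. ((λx. 2) 7)) 7)) + ((3 - -2) * (2 * -4))) | E=∅ | S=∅ | K=∅]
[1] [C=((5 * -3) * ((λw. ((λx. 2) 7)) 7)) | E=∅ | S=∅ | K=[addR]]
[2] [C=(5 * -3) | E=∅ | S=∅ | K=[mulR :: addR]]
[3] [C=5 | E=∅ | S=∅ | K=[mulR :: mulR :: addR]]
[4] [C=-3 | E=∅ | S=∅ | K=[mulL(5) :: mulR :: addR]]
[5] [C=((λw. ((λx. 2) 7)) 7) | E=∅ | S=∅ | K=[mulL(-15) :: addR]]
[6] [C=(λw. ((λx. 2) 7)) | E=∅ | S=∅ | K=[arg :: mulL(-15) :: addR]]
[7] [C=7 | E=∅ | S=∅ | K=[fun :: mulL(-15) :: addR]]
[8] [C=((λx. 2) 7) | E={w↦0} | S={0↦7} | K=[mulL(-15) :: addR]]
[9] [C=(λx. 2) | E={w↦0} | S={0↦7} | K=[arg :: mulL(-15) :: addR]]
[10] [C=7 | E={w↦0} | S={0↦7} | K=[fun :: mulL(-15) :: addR]]
[11] [C=2 | E={x↦1, w↦0} | S={0↦7, 1↦7} | K=[mulL(-15) :: addR]]
[12] [C=((3 - -2) * (2 * -4)) | E=∅ | S={0↦7, 1↦7} | K=[addL(-30)]]
[13] [C=(3 - -2) | E=∅ | S={0↦7, 1↦7} | K=[mulR :: addL(-30)]]
[14] [C=3 | E=∅ | S={0↦7, 1↦7} | K=[subR :: mulR :: addL(-30)]]
[15] [C=-2 | E=∅ | S={0↦7, 1↦7} | K=[subL(3) :: mulR :: addL(-30)]]
[16] [C=(2 * -4) | E=∅ | S={0↦7, 1↦7} | K=[mulL(5) :: addL(-30)]]
[17] [C=2 | E=∅ | S={0↦7, 1↦7} | K=[mulR :: mulL(5) :: addL(-30)]]
[18] [C=-4 | E=∅ | S={0↦7, 1↦7} | K=[mulL(2) :: mulL(5) :: addL(-30)]]
→ final value -70

Answer: -70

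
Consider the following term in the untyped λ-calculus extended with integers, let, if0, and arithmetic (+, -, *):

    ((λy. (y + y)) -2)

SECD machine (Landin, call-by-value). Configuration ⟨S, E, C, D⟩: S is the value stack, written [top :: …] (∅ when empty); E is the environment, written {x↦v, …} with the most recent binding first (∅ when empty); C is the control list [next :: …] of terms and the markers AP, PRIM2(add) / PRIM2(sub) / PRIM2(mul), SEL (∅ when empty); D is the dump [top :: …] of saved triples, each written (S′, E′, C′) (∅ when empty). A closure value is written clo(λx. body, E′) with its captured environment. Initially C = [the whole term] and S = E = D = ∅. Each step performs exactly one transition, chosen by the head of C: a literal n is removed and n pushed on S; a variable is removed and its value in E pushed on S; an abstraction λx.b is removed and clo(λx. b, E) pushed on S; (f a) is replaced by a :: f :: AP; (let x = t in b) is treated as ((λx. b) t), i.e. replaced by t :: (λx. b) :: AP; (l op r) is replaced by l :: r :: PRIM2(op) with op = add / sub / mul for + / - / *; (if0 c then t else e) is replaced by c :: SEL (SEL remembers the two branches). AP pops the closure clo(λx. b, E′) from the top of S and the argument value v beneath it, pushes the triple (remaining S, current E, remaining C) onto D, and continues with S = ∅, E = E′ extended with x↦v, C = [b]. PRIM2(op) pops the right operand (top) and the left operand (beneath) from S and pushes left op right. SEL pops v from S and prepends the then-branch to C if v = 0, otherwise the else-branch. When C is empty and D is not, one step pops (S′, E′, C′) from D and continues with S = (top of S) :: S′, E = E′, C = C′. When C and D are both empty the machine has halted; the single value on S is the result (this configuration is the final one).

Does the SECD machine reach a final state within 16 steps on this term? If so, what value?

Answer: -4

Derivation:
[0] [S=∅ | E=∅ | C=[((λy. (y + y)) -2)] | D=∅]
[1] [S=∅ | E=∅ | C=[-2 :: (λy. (y + y)) :: AP] | D=∅]
[2] [S=[-2] | E=∅ | C=[(λy. (y + y)) :: AP] | D=∅]
[3] [S=[clo(λy. (y + y), ∅) :: -2] | E=∅ | C=[AP] | D=∅]
[4] [S=∅ | E={y↦-2} | C=[(y + y)] | D=[(∅, ∅, ∅)]]
[5] [S=∅ | E={y↦-2} | C=[y :: y :: PRIM2(add)] | D=[(∅, ∅, ∅)]]
[6] [S=[-2] | E={y↦-2} | C=[y :: PRIM2(add)] | D=[(∅, ∅, ∅)]]
[7] [S=[-2 :: -2] | E={y↦-2} | C=[PRIM2(add)] | D=[(∅, ∅, ∅)]]
[8] [S=[-4] | E={y↦-2} | C=∅ | D=[(∅, ∅, ∅)]]
[9] [S=[-4] | E=∅ | C=∅ | D=∅]
→ final value -4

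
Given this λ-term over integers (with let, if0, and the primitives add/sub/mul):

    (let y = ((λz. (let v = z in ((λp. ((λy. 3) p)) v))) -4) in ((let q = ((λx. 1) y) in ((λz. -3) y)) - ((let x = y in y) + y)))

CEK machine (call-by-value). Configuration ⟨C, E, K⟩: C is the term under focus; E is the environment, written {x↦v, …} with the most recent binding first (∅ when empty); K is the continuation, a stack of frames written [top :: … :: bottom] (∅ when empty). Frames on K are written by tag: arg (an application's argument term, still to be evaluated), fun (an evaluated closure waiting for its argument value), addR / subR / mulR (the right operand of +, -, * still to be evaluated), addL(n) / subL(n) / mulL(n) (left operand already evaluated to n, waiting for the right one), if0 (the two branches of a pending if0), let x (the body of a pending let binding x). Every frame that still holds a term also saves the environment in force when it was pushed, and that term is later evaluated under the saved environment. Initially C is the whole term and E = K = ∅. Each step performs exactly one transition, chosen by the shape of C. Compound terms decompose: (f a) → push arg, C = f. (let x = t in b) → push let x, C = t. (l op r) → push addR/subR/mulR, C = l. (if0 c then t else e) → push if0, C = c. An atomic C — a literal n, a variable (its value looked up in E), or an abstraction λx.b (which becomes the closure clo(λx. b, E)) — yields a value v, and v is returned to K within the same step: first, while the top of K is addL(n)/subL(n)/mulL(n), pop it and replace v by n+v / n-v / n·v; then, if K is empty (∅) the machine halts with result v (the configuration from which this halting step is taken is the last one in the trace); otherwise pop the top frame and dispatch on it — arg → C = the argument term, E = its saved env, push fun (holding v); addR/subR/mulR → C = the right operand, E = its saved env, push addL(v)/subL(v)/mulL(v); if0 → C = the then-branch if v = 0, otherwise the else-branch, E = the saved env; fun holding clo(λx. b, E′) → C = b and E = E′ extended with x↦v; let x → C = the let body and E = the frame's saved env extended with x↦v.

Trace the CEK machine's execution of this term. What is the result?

t=0: [C=(let y = ((λz. (let v = z in ((λp. ((λy. 3) p)) v))) -4) in ((let q = ((λx. 1) y) in ((λz. -3) y)) - ((let x = y in y) + y))) | E=∅ | K=∅]
t=1: [C=((λz. (let v = z in ((λp. ((λy. 3) p)) v))) -4) | E=∅ | K=[let y]]
t=2: [C=(λz. (let v = z in ((λp. ((λy. 3) p)) v))) | E=∅ | K=[arg :: let y]]
t=3: [C=-4 | E=∅ | K=[fun :: let y]]
t=4: [C=(let v = z in ((λp. ((λy. 3) p)) v)) | E={z↦-4} | K=[let y]]
t=5: [C=z | E={z↦-4} | K=[let v :: let y]]
t=6: [C=((λp. ((λy. 3) p)) v) | E={v↦-4, z↦-4} | K=[let y]]
t=7: [C=(λp. ((λy. 3) p)) | E={v↦-4, z↦-4} | K=[arg :: let y]]
t=8: [C=v | E={v↦-4, z↦-4} | K=[fun :: let y]]
t=9: [C=((λy. 3) p) | E={p↦-4, v↦-4, z↦-4} | K=[let y]]
t=10: [C=(λy. 3) | E={p↦-4, v↦-4, z↦-4} | K=[arg :: let y]]
t=11: [C=p | E={p↦-4, v↦-4, z↦-4} | K=[fun :: let y]]
t=12: [C=3 | E={y↦-4, p↦-4, v↦-4, z↦-4} | K=[let y]]
t=13: [C=((let q = ((λx. 1) y) in ((λz. -3) y)) - ((let x = y in y) + y)) | E={y↦3} | K=∅]
t=14: [C=(let q = ((λx. 1) y) in ((λz. -3) y)) | E={y↦3} | K=[subR]]
t=15: [C=((λx. 1) y) | E={y↦3} | K=[let q :: subR]]
t=16: [C=(λx. 1) | E={y↦3} | K=[arg :: let q :: subR]]
t=17: [C=y | E={y↦3} | K=[fun :: let q :: subR]]
t=18: [C=1 | E={x↦3, y↦3} | K=[let q :: subR]]
t=19: [C=((λz. -3) y) | E={q↦1, y↦3} | K=[subR]]
t=20: [C=(λz. -3) | E={q↦1, y↦3} | K=[arg :: subR]]
t=21: [C=y | E={q↦1, y↦3} | K=[fun :: subR]]
t=22: [C=-3 | E={z↦3, q↦1, y↦3} | K=[subR]]
t=23: [C=((let x = y in y) + y) | E={y↦3} | K=[subL(-3)]]
t=24: [C=(let x = y in y) | E={y↦3} | K=[addR :: subL(-3)]]
t=25: [C=y | E={y↦3} | K=[let x :: addR :: subL(-3)]]
t=26: [C=y | E={x↦3, y↦3} | K=[addR :: subL(-3)]]
t=27: [C=y | E={y↦3} | K=[addL(3) :: subL(-3)]]
→ final value -9

Answer: -9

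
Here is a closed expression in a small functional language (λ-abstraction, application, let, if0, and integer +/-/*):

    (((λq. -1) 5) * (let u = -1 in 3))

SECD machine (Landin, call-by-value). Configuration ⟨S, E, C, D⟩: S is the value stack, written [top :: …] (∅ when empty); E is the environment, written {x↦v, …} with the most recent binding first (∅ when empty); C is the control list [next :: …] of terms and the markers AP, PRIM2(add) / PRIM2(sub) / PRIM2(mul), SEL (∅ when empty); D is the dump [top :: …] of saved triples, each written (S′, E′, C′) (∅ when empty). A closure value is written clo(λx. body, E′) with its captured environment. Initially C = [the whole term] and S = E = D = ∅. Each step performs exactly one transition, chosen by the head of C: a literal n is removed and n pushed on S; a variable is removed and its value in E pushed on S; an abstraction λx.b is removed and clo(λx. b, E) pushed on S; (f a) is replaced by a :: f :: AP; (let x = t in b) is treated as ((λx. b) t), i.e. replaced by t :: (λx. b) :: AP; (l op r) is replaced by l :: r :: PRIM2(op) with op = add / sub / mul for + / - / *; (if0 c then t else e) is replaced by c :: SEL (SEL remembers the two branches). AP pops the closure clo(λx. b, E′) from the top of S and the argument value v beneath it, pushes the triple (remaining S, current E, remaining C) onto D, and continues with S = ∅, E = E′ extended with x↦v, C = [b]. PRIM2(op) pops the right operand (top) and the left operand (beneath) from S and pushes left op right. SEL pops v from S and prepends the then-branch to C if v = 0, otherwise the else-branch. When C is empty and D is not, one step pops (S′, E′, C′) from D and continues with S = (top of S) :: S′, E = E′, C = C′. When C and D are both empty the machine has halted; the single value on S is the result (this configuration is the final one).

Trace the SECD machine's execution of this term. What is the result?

Answer: -3

Machine steps:
0. <S=∅, E=∅, C=[(((λq. -1) 5) * (let u = -1 in 3))], D=∅>
1. <S=∅, E=∅, C=[((λq. -1) 5) :: (let u = -1 in 3) :: PRIM2(mul)], D=∅>
2. <S=∅, E=∅, C=[5 :: (λq. -1) :: AP :: (let u = -1 in 3) :: PRIM2(mul)], D=∅>
3. <S=[5], E=∅, C=[(λq. -1) :: AP :: (let u = -1 in 3) :: PRIM2(mul)], D=∅>
4. <S=[clo(λq. -1, ∅) :: 5], E=∅, C=[AP :: (let u = -1 in 3) :: PRIM2(mul)], D=∅>
5. <S=∅, E={q↦5}, C=[-1], D=[(∅, ∅, [(let u = -1 in 3) :: PRIM2(mul)])]>
6. <S=[-1], E={q↦5}, C=∅, D=[(∅, ∅, [(let u = -1 in 3) :: PRIM2(mul)])]>
7. <S=[-1], E=∅, C=[(let u = -1 in 3) :: PRIM2(mul)], D=∅>
8. <S=[-1], E=∅, C=[-1 :: (λu. 3) :: AP :: PRIM2(mul)], D=∅>
9. <S=[-1 :: -1], E=∅, C=[(λu. 3) :: AP :: PRIM2(mul)], D=∅>
10. <S=[clo(λu. 3, ∅) :: -1 :: -1], E=∅, C=[AP :: PRIM2(mul)], D=∅>
11. <S=∅, E={u↦-1}, C=[3], D=[([-1], ∅, [PRIM2(mul)])]>
12. <S=[3], E={u↦-1}, C=∅, D=[([-1], ∅, [PRIM2(mul)])]>
13. <S=[3 :: -1], E=∅, C=[PRIM2(mul)], D=∅>
14. <S=[-3], E=∅, C=∅, D=∅>
→ final value -3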